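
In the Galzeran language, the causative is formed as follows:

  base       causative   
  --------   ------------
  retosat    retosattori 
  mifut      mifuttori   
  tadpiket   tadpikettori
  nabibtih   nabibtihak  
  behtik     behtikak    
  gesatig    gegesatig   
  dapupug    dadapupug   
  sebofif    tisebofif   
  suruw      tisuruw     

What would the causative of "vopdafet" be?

nabibtih and gesatig both have last vowel 'i' yet inflect differently (nabibtihak, gegesatig), so the last vowel is not what conditions the rule; the final letter is.
"vopdafet" ends in -t. The stems ending in -t (retosat → retosattori, mifut → mifuttori, tadpiket → tadpikettori) double the final consonant and add -ori.
So vopdafet → vopdafettori.

vopdafettori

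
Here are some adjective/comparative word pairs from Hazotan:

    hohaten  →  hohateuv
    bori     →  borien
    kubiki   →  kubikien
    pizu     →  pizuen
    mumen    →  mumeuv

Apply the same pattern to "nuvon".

nuvouv

mumen and bori both have 2 vowels yet inflect differently (mumeuv, borien), so the number of vowels is not what conditions the rule; the final letter is.
"nuvon" ends in -n. The stems ending in -n (mumen → mumeuv, hohaten → hohateuv) drop the final letter and add -uv.
The other pattern: stems ending in -i or -u add -en.
So nuvon → nuvouv.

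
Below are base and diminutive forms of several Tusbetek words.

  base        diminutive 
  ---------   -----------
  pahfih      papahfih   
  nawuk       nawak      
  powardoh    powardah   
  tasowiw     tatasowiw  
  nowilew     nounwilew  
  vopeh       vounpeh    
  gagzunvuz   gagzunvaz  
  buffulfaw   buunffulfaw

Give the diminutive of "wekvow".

vopeh and pahfih both end in -h yet inflect differently (vounpeh, papahfih), so the final letter is not what conditions the rule; the last vowel is.
"wekvow" has last vowel 'o'. The one such stem in the data (powardoh → powardah) changes the last vowel to 'a' (as do gagzunvuz, nawuk), so the same rule applies.
The other patterns: stems whose last vowel is 'a' or 'e' insert -un- after the first vowel; stems whose last vowel is 'i' repeat the first consonant+vowel as a prefix.
So wekvow → wekvaw.

wekvaw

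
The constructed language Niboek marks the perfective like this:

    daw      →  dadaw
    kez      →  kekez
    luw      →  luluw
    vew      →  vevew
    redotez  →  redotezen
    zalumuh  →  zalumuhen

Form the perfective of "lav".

"lav" has 1 vowel. The stems with 1 vowel (daw → dadaw, kez → kekez, luw → luluw) repeat the first consonant+vowel as a prefix.
The other pattern: stems with 3 vowels add -en.
So lav → lalav.

lalav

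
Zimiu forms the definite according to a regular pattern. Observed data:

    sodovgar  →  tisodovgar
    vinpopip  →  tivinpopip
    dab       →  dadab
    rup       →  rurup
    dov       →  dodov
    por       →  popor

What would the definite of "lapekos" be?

tilapekos

vinpopip and rup both end in -p yet inflect differently (tivinpopip, rurup), so the final letter is not what conditions the rule; the number of vowels is.
"lapekos" has 3 vowels. The stems with 3 vowels (sodovgar → tisodovgar, vinpopip → tivinpopip) add the prefix ti-.
So lapekos → tilapekos.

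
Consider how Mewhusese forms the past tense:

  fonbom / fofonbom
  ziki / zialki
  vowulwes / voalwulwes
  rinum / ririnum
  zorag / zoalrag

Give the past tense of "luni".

rinum and ziki both have 2 vowels yet inflect differently (ririnum, zialki), so the number of vowels is not what conditions the rule; the final letter is.
"luni" ends in -i. The one such stem in the data (ziki → zialki) inserts -al- after the first vowel (as do vowulwes, zorag), so the same rule applies.
So luni → lualni.

lualni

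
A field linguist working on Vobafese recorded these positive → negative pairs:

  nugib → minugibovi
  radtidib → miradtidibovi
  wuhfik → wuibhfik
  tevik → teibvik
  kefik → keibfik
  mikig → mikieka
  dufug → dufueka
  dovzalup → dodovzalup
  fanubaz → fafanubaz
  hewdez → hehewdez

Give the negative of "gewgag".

nugib and wuhfik both have last vowel 'i' yet inflect differently (minugibovi, wuibhfik), so the last vowel is not what conditions the rule; the final letter is.
"gewgag" ends in -g. The stems ending in -g (mikig → mikieka, dufug → dufueka) drop the final letter and add -eka.
The other patterns: stems ending in -b add mi- … -ovi around the stem; stems ending in -k insert -ib- after the first vowel; stems ending in -p or -z repeat the first consonant+vowel as a prefix.
So gewgag → gewgaeka.

gewgaeka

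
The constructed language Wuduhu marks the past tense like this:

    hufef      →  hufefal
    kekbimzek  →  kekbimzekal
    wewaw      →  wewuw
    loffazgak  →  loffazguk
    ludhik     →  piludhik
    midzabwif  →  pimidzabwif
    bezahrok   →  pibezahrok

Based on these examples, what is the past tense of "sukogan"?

"sukogan" has last vowel 'a'. The stems whose last vowel is 'a' (wewaw → wewuw, loffazgak → loffazguk) change the last vowel to 'u'.
The other patterns: stems whose last vowel is 'e' add -al; stems whose last vowel is 'i' or 'o' add the prefix pi-.
So sukogan → sukogun.

sukogun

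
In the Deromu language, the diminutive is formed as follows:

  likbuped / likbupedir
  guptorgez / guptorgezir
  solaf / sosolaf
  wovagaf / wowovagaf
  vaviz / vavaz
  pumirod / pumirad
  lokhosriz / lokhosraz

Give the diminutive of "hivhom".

hivham

guptorgez and vaviz both end in -z yet inflect differently (guptorgezir, vavaz), so the final letter is not what conditions the rule; the last vowel is.
"hivhom" has last vowel 'o'. The one such stem in the data (pumirod → pumirad) changes the last vowel to 'a' (as do vaviz, lokhosriz), so the same rule applies.
So hivhom → hivham.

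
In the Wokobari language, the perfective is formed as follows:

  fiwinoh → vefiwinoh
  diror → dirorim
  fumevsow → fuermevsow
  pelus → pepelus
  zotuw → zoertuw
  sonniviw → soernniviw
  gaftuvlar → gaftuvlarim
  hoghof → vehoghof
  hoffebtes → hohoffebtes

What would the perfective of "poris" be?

hoghof and diror both have last vowel 'o' yet inflect differently (vehoghof, dirorim), so the last vowel is not what conditions the rule; the final letter is.
"poris" ends in -s. The stems ending in -s (pelus → pepelus, hoffebtes → hohoffebtes) repeat the first consonant+vowel as a prefix.
So poris → poporis.

poporis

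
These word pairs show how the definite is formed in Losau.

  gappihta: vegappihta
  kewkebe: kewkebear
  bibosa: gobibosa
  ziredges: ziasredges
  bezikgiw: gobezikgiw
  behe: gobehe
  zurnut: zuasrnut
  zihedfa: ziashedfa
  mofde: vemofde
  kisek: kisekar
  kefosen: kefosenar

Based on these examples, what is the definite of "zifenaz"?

"zifenaz" begins with z-. The stems beginning with z- (zurnut → zuasrnut, ziredges → ziasredges, zihedfa → ziashedfa) insert -as- after the first vowel.
The other patterns: stems beginning with b- add the prefix go-; stems beginning with k- add -ar; stems beginning with g- or m- add the prefix ve-.
So zifenaz → ziasfenaz.

ziasfenaz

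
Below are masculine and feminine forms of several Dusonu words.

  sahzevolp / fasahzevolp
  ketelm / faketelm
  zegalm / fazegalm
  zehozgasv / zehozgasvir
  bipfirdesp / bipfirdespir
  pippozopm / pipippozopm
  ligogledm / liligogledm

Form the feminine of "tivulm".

sahzevolp and bipfirdesp both end in -p yet inflect differently (fasahzevolp, bipfirdespir), so the final letter is not what conditions the rule; the second-to-last letter is.
"tivulm" has second-to-last letter 'l'. The stems whose second-to-last letter is 'l' (sahzevolp → fasahzevolp, ketelm → faketelm, zegalm → fazegalm) add the prefix fa-.
The other patterns: stems whose second-to-last letter is 's' add -ir; stems whose second-to-last letter is 'd' or 'p' repeat the first consonant+vowel as a prefix.
So tivulm → fativulm.

fativulm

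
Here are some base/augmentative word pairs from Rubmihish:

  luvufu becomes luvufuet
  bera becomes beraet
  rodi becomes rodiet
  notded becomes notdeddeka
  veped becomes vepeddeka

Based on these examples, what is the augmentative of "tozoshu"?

bera and notded both have 2 vowels yet inflect differently (beraet, notdeddeka), so the number of vowels is not what conditions the rule; whether the stem ends in a vowel or a consonant is.
"tozoshu" ends in a vowel. The stems ending in a vowel (bera → beraet, rodi → rodiet, luvufu → luvufuet) add -et.
So tozoshu → tozoshuet.

tozoshuet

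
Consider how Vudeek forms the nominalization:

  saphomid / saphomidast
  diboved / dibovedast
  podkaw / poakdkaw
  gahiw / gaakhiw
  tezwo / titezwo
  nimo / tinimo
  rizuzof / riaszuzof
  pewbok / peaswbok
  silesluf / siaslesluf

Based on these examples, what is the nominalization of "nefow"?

neakfow

"nefow" ends in -w. The stems ending in -w (podkaw → poakdkaw, gahiw → gaakhiw) insert -ak- after the first vowel.
So nefow → neakfow.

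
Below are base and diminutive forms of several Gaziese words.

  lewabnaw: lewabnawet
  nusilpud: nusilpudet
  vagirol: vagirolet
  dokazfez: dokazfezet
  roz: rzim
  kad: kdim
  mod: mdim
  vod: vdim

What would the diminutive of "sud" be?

sdim

dokazfez and roz both end in -z yet inflect differently (dokazfezet, rzim), so the final letter is not what conditions the rule; the number of vowels is.
"sud" has 1 vowel. The stems with 1 vowel (roz → rzim, kad → kdim, mod → mdim) delete the last vowel and add -im.
The other pattern: stems with 3 vowels add -et.
So sud → sdim.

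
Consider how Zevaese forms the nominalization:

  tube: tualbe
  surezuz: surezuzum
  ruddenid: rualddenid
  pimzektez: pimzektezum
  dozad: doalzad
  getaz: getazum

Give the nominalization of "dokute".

doalkute

getaz and dozad both have last vowel 'a' yet inflect differently (getazum, doalzad), so the last vowel is not what conditions the rule; the final letter is.
"dokute" ends in -e. The one such stem in the data (tube → tualbe) inserts -al- after the first vowel (as do ruddenid, dozad), so the same rule applies.
The other pattern: stems ending in -z add -um.
So dokute → doalkute.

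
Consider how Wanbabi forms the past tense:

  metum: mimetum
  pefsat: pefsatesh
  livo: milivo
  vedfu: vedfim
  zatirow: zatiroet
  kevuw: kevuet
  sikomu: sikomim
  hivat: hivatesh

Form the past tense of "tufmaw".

tufmaet

kevuw and vedfu both have last vowel 'u' yet inflect differently (kevuet, vedfim), so the last vowel is not what conditions the rule; the final letter is.
"tufmaw" ends in -w. The stems ending in -w (zatirow → zatiroet, kevuw → kevuet) drop the final letter and add -et.
The other patterns: stems ending in -t add -esh; stems ending in -u drop the final letter and add -im; stems ending in -m or -o add the prefix mi-.
So tufmaw → tufmaet.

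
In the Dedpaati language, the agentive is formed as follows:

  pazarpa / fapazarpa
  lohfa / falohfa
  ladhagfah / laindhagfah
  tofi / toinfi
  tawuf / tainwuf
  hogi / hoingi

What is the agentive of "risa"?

farisa

pazarpa and ladhagfah both have last vowel 'a' yet inflect differently (fapazarpa, laindhagfah), so the last vowel is not what conditions the rule; the final letter is.
"risa" ends in -a. The stems ending in -a (pazarpa → fapazarpa, lohfa → falohfa) add the prefix fa-.
The other pattern: stems ending in -f, -h or -i insert -in- after the first vowel.
So risa → farisa.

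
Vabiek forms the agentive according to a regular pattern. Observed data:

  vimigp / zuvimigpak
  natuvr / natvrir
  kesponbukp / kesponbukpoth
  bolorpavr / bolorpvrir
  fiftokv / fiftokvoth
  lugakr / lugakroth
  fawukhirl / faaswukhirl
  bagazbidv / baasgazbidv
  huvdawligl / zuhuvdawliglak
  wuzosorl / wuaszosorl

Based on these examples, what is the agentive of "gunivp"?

gunvpir

natuvr and lugakr both end in -r yet inflect differently (natvrir, lugakroth), so the final letter is not what conditions the rule; the second-to-last letter is.
"gunivp" has second-to-last letter 'v'. The stems whose second-to-last letter is 'v' (natuvr → natvrir, bolorpavr → bolorpvrir) delete the last vowel and add -ir.
The other patterns: stems whose second-to-last letter is 'g' add zu- … -ak around the stem; stems whose second-to-last letter is 'k' add -oth; stems whose second-to-last letter is 'd' or 'r' insert -as- after the first vowel.
So gunivp → gunvpir.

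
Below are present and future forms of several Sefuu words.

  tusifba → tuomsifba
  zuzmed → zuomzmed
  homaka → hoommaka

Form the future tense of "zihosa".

ziomhosa

Every pair shown (tusifba → tuomsifba, zuzmed → zuomzmed, homaka → hoommaka) follows the same rule: insert -om- after the first vowel.
So zihosa → ziomhosa.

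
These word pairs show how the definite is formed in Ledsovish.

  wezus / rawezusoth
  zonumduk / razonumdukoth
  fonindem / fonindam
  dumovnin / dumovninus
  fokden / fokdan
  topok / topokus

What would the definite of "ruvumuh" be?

raruvumuhoth

zonumduk and topok both end in -k yet inflect differently (razonumdukoth, topokus), so the final letter is not what conditions the rule; the last vowel is.
"ruvumuh" has last vowel 'u'. The stems whose last vowel is 'u' (zonumduk → razonumdukoth, wezus → rawezusoth) add ra- … -oth around the stem.
The other patterns: stems whose last vowel is 'e' change the last vowel to 'a'; stems whose last vowel is 'i' or 'o' add -us.
So ruvumuh → raruvumuhoth.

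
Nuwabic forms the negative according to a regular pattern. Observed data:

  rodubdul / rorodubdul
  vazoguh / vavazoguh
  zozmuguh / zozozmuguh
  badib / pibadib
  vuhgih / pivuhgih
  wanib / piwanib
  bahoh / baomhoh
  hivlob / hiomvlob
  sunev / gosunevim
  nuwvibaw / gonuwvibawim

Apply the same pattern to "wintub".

wiwintub

vazoguh and vuhgih both end in -h yet inflect differently (vavazoguh, pivuhgih), so the final letter is not what conditions the rule; the last vowel is.
"wintub" has last vowel 'u'. The stems whose last vowel is 'u' (rodubdul → rorodubdul, vazoguh → vavazoguh, zozmuguh → zozozmuguh) repeat the first consonant+vowel as a prefix.
So wintub → wiwintub.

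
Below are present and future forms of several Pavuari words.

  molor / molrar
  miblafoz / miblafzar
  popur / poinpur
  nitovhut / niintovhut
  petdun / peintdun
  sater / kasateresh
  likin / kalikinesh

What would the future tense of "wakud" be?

wainkud

"wakud" has last vowel 'u'. The stems whose last vowel is 'u' (popur → poinpur, nitovhut → niintovhut, petdun → peintdun) insert -in- after the first vowel.
So wakud → wainkud.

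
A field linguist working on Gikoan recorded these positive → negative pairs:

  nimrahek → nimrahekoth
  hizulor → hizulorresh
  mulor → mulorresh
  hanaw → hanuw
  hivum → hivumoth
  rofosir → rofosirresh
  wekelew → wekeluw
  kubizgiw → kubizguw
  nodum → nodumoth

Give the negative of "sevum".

sevumoth

rofosir and kubizgiw both have last vowel 'i' yet inflect differently (rofosirresh, kubizguw), so the last vowel is not what conditions the rule; the final letter is.
"sevum" ends in -m. The stems ending in -m (hivum → hivumoth, nodum → nodumoth) add -oth.
The other patterns: stems ending in -r double the final consonant and add -esh; stems ending in -w change the last vowel to 'u'.
So sevum → sevumoth.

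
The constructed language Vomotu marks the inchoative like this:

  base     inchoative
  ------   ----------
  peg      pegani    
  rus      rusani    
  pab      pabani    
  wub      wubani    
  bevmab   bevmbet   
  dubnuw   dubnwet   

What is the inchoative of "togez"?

pab and bevmab both end in -b yet inflect differently (pabani, bevmbet), so the final letter is not what conditions the rule; the number of vowels is.
"togez" has 2 vowels. The stems with 2 vowels (bevmab → bevmbet, dubnuw → dubnwet) delete the last vowel and add -et.
So togez → togzet.

togzet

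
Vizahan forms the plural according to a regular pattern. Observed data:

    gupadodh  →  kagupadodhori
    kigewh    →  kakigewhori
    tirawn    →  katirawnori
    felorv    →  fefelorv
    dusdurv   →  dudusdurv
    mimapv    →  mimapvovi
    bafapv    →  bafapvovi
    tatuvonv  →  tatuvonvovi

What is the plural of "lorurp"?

lolorurp

felorv and mimapv both end in -v yet inflect differently (fefelorv, mimapvovi), so the final letter is not what conditions the rule; the second-to-last letter is.
"lorurp" has second-to-last letter 'r'. The stems whose second-to-last letter is 'r' (felorv → fefelorv, dusdurv → dudusdurv) repeat the first consonant+vowel as a prefix.
The other patterns: stems whose second-to-last letter is 'd' or 'w' add ka- … -ori around the stem; stems whose second-to-last letter is 'n' or 'p' add -ovi.
So lorurp → lolorurp.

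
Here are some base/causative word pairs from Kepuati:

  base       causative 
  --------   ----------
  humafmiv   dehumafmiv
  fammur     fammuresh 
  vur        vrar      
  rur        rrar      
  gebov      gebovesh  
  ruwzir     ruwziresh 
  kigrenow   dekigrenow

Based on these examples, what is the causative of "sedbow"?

rur and ruwzir both end in -r yet inflect differently (rrar, ruwziresh), so the final letter is not what conditions the rule; the number of vowels is.
"sedbow" has 2 vowels. The stems with 2 vowels (gebov → gebovesh, ruwzir → ruwziresh, fammur → fammuresh) add -esh.
The other patterns: stems with 1 vowel delete the last vowel and add -ar; stems with 3 vowels add the prefix de-.
So sedbow → sedbowesh.

sedbowesh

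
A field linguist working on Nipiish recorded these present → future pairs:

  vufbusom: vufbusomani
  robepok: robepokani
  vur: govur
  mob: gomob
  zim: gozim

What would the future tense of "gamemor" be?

gamemorani

zim and vufbusom both end in -m yet inflect differently (gozim, vufbusomani), so the final letter is not what conditions the rule; the number of vowels is.
"gamemor" has 3 vowels. The stems with 3 vowels (robepok → robepokani, vufbusom → vufbusomani) add -ani.
The other pattern: stems with 1 vowel add the prefix go-.
So gamemor → gamemorani.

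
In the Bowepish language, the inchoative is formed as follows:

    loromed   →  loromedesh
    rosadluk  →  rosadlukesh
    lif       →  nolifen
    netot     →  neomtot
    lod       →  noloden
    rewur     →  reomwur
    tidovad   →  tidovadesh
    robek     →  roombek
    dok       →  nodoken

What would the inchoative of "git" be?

dok and robek both end in -k yet inflect differently (nodoken, roombek), so the final letter is not what conditions the rule; the number of vowels is.
"git" has 1 vowel. The stems with 1 vowel (dok → nodoken, lif → nolifen, lod → noloden) add no- … -en around the stem.
The other patterns: stems with 2 vowels insert -om- after the first vowel; stems with 3 vowels add -esh.
So git → nogiten.

nogiten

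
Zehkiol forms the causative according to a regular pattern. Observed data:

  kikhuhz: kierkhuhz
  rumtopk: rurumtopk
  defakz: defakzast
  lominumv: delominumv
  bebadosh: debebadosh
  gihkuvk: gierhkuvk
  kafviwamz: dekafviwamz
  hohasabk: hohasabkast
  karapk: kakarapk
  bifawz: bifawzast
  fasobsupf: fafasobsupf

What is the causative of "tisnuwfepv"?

gihkuvk and karapk both end in -k yet inflect differently (gierhkuvk, kakarapk), so the final letter is not what conditions the rule; the second-to-last letter is.
"tisnuwfepv" has second-to-last letter 'p'. The stems whose second-to-last letter is 'p' (fasobsupf → fafasobsupf, karapk → kakarapk, rumtopk → rurumtopk) repeat the first consonant+vowel as a prefix.
The other patterns: stems whose second-to-last letter is 'h' or 'v' insert -er- after the first vowel; stems whose second-to-last letter is 'm' or 's' add the prefix de-; stems whose second-to-last letter is 'b', 'k' or 'w' add -ast.
So tisnuwfepv → titisnuwfepv.

titisnuwfepv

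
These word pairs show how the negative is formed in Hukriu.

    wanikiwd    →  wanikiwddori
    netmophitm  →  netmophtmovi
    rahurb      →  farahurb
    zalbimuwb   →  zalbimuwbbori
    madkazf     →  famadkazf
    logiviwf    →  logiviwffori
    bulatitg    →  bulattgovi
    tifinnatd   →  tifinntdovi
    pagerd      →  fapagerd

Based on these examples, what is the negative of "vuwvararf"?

tifinnatd and wanikiwd both end in -d yet inflect differently (tifinntdovi, wanikiwddori), so the final letter is not what conditions the rule; the second-to-last letter is.
"vuwvararf" has second-to-last letter 'r'. The stems whose second-to-last letter is 'r' (rahurb → farahurb, pagerd → fapagerd) add the prefix fa-.
The other patterns: stems whose second-to-last letter is 't' delete the last vowel and add -ovi; stems whose second-to-last letter is 'w' double the final consonant and add -ori.
So vuwvararf → favuwvararf.

favuwvararf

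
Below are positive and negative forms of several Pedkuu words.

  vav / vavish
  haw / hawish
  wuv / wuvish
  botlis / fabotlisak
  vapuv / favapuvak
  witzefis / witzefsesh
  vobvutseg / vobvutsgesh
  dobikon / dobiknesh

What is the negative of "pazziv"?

fapazzivak

vav and vapuv both end in -v yet inflect differently (vavish, favapuvak), so the final letter is not what conditions the rule; the number of vowels is.
"pazziv" has 2 vowels. The stems with 2 vowels (botlis → fabotlisak, vapuv → favapuvak) add fa- … -ak around the stem.
So pazziv → fapazzivak.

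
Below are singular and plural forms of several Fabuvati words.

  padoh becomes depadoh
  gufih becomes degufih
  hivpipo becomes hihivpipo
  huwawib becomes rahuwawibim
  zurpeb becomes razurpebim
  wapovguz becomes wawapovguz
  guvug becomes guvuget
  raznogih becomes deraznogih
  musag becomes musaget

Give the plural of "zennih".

"zennih" ends in -h. The stems ending in -h (padoh → depadoh, raznogih → deraznogih, gufih → degufih) add the prefix de-.
So zennih → dezennih.

dezennih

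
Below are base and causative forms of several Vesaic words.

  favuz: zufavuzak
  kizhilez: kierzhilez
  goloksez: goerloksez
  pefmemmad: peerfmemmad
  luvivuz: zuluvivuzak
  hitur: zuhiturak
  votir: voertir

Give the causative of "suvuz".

zusuvuzak

hitur and votir both end in -r yet inflect differently (zuhiturak, voertir), so the final letter is not what conditions the rule; the last vowel is.
"suvuz" has last vowel 'u'. The stems whose last vowel is 'u' (luvivuz → zuluvivuzak, favuz → zufavuzak, hitur → zuhiturak) add zu- … -ak around the stem.
So suvuz → zusuvuzak.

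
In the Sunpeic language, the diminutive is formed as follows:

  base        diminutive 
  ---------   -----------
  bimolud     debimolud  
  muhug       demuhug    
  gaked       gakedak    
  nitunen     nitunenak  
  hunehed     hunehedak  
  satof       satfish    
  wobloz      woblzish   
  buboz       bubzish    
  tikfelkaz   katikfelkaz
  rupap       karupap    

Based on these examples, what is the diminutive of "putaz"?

kaputaz

bimolud and gaked both end in -d yet inflect differently (debimolud, gakedak), so the final letter is not what conditions the rule; the last vowel is.
"putaz" has last vowel 'a'. The stems whose last vowel is 'a' (tikfelkaz → katikfelkaz, rupap → karupap) add the prefix ka-.
The other patterns: stems whose last vowel is 'u' add the prefix de-; stems whose last vowel is 'e' add -ak; stems whose last vowel is 'o' delete the last vowel and add -ish.
So putaz → kaputaz.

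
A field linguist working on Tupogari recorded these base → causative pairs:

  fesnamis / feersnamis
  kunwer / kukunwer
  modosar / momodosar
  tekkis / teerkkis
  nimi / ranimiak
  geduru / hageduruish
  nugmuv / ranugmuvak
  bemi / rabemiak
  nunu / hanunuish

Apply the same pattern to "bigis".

fesnamis and bemi both have last vowel 'i' yet inflect differently (feersnamis, rabemiak), so the last vowel is not what conditions the rule; the final letter is.
"bigis" ends in -s. The stems ending in -s (fesnamis → feersnamis, tekkis → teerkkis) insert -er- after the first vowel.
So bigis → biergis.

biergis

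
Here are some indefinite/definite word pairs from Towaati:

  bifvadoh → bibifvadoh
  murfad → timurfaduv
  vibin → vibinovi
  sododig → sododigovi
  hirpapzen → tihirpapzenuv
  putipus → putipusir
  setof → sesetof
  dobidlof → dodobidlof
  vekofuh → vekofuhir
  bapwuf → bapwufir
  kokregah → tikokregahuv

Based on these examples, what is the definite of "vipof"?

vivipof

"vipof" has last vowel 'o'. The stems whose last vowel is 'o' (dobidlof → dodobidlof, bifvadoh → bibifvadoh, setof → sesetof) repeat the first consonant+vowel as a prefix.
The other patterns: stems whose last vowel is 'u' add -ir; stems whose last vowel is 'i' add -ovi; stems whose last vowel is 'a' or 'e' add ti- … -uv around the stem.
So vipof → vivipof.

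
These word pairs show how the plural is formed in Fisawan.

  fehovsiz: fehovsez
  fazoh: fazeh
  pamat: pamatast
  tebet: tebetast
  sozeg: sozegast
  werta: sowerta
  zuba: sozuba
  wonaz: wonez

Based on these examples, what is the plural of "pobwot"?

pobwotast

"pobwot" ends in -t. The stems ending in -t (tebet → tebetast, pamat → pamatast) add -ast.
The other patterns: stems ending in -h or -z change the last vowel to 'e'; stems ending in -a add the prefix so-.
So pobwot → pobwotast.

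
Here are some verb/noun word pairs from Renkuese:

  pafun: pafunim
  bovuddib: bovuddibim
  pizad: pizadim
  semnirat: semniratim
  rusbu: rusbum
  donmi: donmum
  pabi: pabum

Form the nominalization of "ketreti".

ketretum

pafun and rusbu both have last vowel 'u' yet inflect differently (pafunim, rusbum), so the last vowel is not what conditions the rule; whether the stem ends in a vowel or a consonant is.
"ketreti" ends in a vowel. The stems ending in a vowel (rusbu → rusbum, donmi → donmum, pabi → pabum) drop the final letter and add -um.
The other pattern: stems ending in a consonant add -im.
So ketreti → ketretum.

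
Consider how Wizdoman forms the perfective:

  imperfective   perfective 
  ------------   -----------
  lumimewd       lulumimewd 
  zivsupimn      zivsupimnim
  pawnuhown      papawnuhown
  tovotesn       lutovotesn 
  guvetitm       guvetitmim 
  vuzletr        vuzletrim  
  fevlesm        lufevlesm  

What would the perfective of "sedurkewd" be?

sesedurkewd

pawnuhown and tovotesn both end in -n yet inflect differently (papawnuhown, lutovotesn), so the final letter is not what conditions the rule; the second-to-last letter is.
"sedurkewd" has second-to-last letter 'w'. The stems whose second-to-last letter is 'w' (lumimewd → lulumimewd, pawnuhown → papawnuhown) repeat the first consonant+vowel as a prefix.
So sedurkewd → sesedurkewd.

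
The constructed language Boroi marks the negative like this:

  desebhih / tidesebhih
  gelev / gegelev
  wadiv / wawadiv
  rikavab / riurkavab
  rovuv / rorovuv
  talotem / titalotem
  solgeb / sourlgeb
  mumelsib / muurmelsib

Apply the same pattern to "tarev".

mumelsib and wadiv both have last vowel 'i' yet inflect differently (muurmelsib, wawadiv), so the last vowel is not what conditions the rule; the final letter is.
"tarev" ends in -v. The stems ending in -v (wadiv → wawadiv, gelev → gegelev, rovuv → rorovuv) repeat the first consonant+vowel as a prefix.
So tarev → tatarev.

tatarev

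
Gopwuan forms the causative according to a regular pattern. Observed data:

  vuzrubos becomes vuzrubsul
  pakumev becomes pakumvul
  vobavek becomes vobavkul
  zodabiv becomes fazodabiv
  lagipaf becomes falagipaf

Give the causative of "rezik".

farezik

pakumev and zodabiv both end in -v yet inflect differently (pakumvul, fazodabiv), so the final letter is not what conditions the rule; the last vowel is.
"rezik" has last vowel 'i'. The one such stem in the data (zodabiv → fazodabiv) adds the prefix fa-, so the same rule applies.
So rezik → farezik.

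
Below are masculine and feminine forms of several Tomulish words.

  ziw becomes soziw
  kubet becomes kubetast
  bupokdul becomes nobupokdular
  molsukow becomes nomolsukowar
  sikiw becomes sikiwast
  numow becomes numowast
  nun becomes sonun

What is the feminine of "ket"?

ziw and sikiw both end in -w yet inflect differently (soziw, sikiwast), so the final letter is not what conditions the rule; the number of vowels is.
"ket" has 1 vowel. The stems with 1 vowel (ziw → soziw, nun → sonun) add the prefix so-.
The other patterns: stems with 2 vowels add -ast; stems with 3 vowels add no- … -ar around the stem.
So ket → soket.

soket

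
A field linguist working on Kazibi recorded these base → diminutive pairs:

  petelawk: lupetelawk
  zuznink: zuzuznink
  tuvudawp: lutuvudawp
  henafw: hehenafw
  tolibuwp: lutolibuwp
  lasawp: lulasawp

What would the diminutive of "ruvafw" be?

petelawk and zuznink both end in -k yet inflect differently (lupetelawk, zuzuznink), so the final letter is not what conditions the rule; the second-to-last letter is.
"ruvafw" has second-to-last letter 'f'. The one such stem in the data (henafw → hehenafw) repeats the first consonant+vowel as a prefix (as does zuznink), so the same rule applies.
So ruvafw → ruruvafw.

ruruvafw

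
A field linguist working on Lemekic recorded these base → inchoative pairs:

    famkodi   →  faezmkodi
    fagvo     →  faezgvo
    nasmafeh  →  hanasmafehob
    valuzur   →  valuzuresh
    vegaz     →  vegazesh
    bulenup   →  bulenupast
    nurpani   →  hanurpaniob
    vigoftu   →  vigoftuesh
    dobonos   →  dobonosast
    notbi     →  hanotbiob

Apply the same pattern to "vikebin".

vikebinesh

notbi and famkodi both end in -i yet inflect differently (hanotbiob, faezmkodi), so the final letter is not what conditions the rule; the first letter is.
"vikebin" begins with v-. The stems beginning with v- (vegaz → vegazesh, vigoftu → vigoftuesh, valuzur → valuzuresh) add -esh.
So vikebin → vikebinesh.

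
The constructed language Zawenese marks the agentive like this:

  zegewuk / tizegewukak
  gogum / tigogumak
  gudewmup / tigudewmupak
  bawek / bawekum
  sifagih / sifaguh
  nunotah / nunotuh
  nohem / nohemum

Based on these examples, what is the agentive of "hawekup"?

tihawekupak

nohem and gogum both end in -m yet inflect differently (nohemum, tigogumak), so the final letter is not what conditions the rule; the last vowel is.
"hawekup" has last vowel 'u'. The stems whose last vowel is 'u' (gudewmup → tigudewmupak, gogum → tigogumak, zegewuk → tizegewukak) add ti- … -ak around the stem.
The other patterns: stems whose last vowel is 'e' add -um; stems whose last vowel is 'a' or 'i' change the last vowel to 'u'.
So hawekup → tihawekupak.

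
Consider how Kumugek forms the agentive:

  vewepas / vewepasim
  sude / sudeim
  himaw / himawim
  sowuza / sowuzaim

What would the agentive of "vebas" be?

vebasim

Every pair shown (vewepas → vewepasim, sude → sudeim, himaw → himawim, …) follows the same rule: add -im.
So vebas → vebasim.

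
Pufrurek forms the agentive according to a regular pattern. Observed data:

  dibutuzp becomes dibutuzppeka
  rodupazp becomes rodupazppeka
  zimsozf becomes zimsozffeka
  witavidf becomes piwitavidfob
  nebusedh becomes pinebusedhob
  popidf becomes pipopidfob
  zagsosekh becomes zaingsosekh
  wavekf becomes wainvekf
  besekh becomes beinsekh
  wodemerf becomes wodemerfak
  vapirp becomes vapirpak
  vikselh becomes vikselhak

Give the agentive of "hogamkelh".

hogamkelhak

zimsozf and witavidf both end in -f yet inflect differently (zimsozffeka, piwitavidfob), so the final letter is not what conditions the rule; the second-to-last letter is.
"hogamkelh" has second-to-last letter 'l'. The one such stem in the data (vikselh → vikselhak) adds -ak, so the same rule applies.
The other patterns: stems whose second-to-last letter is 'z' double the final consonant and add -eka; stems whose second-to-last letter is 'd' add pi- … -ob around the stem; stems whose second-to-last letter is 'k' insert -in- after the first vowel.
So hogamkelh → hogamkelhak.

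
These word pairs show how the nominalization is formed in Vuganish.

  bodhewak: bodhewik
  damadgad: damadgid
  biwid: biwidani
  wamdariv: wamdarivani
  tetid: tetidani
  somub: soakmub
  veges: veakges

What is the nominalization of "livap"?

damadgad and biwid both end in -d yet inflect differently (damadgid, biwidani), so the final letter is not what conditions the rule; the last vowel is.
"livap" has last vowel 'a'. The stems whose last vowel is 'a' (bodhewak → bodhewik, damadgad → damadgid) change the last vowel to 'i'.
The other patterns: stems whose last vowel is 'i' add -ani; stems whose last vowel is 'e' or 'u' insert -ak- after the first vowel.
So livap → livip.

livip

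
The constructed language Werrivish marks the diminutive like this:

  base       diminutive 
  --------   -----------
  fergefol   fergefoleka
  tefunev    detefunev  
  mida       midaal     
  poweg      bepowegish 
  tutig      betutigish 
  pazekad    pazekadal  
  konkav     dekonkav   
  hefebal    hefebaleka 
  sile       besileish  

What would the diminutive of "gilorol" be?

giloroleka

hefebal and konkav both have last vowel 'a' yet inflect differently (hefebaleka, dekonkav), so the last vowel is not what conditions the rule; the final letter is.
"gilorol" ends in -l. The stems ending in -l (hefebal → hefebaleka, fergefol → fergefoleka) add -eka.
The other patterns: stems ending in -v add the prefix de-; stems ending in -a or -d add -al; stems ending in -e or -g add be- … -ish around the stem.
So gilorol → giloroleka.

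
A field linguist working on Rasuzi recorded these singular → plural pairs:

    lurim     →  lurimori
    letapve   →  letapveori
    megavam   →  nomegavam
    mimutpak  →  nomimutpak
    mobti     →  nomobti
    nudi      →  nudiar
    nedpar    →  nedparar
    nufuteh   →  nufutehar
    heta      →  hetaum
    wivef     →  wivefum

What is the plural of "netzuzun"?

lurim and megavam both end in -m yet inflect differently (lurimori, nomegavam), so the final letter is not what conditions the rule; the first letter is.
"netzuzun" begins with n-. The stems beginning with n- (nudi → nudiar, nedpar → nedparar, nufuteh → nufutehar) add -ar.
So netzuzun → netzuzunar.

netzuzunar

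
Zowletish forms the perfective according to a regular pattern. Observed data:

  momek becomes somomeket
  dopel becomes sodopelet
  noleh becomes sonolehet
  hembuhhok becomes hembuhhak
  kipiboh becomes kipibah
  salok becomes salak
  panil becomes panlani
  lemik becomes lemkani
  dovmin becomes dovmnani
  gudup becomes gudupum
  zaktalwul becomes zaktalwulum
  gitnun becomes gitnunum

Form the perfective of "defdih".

defdhani

momek and hembuhhok both end in -k yet inflect differently (somomeket, hembuhhak), so the final letter is not what conditions the rule; the last vowel is.
"defdih" has last vowel 'i'. The stems whose last vowel is 'i' (panil → panlani, lemik → lemkani, dovmin → dovmnani) delete the last vowel and add -ani.
The other patterns: stems whose last vowel is 'e' add so- … -et around the stem; stems whose last vowel is 'o' change the last vowel to 'a'; stems whose last vowel is 'u' add -um.
So defdih → defdhani.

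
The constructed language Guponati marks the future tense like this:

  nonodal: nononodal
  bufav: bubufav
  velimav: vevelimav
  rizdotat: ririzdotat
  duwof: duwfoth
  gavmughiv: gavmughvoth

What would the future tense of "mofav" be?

momofav

bufav and gavmughiv both end in -v yet inflect differently (bubufav, gavmughvoth), so the final letter is not what conditions the rule; the last vowel is.
"mofav" has last vowel 'a'. The stems whose last vowel is 'a' (nonodal → nononodal, bufav → bubufav, velimav → vevelimav) repeat the first consonant+vowel as a prefix.
So mofav → momofav.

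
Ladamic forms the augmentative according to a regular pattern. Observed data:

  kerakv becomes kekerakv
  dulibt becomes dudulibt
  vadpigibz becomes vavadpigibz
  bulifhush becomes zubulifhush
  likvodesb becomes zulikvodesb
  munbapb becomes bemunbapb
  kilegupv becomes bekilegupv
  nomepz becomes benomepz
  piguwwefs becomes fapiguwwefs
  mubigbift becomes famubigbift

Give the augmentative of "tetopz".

betetopz

likvodesb and munbapb both end in -b yet inflect differently (zulikvodesb, bemunbapb), so the final letter is not what conditions the rule; the second-to-last letter is.
"tetopz" has second-to-last letter 'p'. The stems whose second-to-last letter is 'p' (munbapb → bemunbapb, kilegupv → bekilegupv, nomepz → benomepz) add the prefix be-.
So tetopz → betetopz.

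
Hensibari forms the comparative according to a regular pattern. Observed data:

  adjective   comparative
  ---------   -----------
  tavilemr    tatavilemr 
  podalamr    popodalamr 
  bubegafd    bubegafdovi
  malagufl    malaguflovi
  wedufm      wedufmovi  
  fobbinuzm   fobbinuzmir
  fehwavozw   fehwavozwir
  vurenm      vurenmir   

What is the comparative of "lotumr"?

wedufm and fobbinuzm both end in -m yet inflect differently (wedufmovi, fobbinuzmir), so the final letter is not what conditions the rule; the second-to-last letter is.
"lotumr" has second-to-last letter 'm'. The stems whose second-to-last letter is 'm' (tavilemr → tatavilemr, podalamr → popodalamr) repeat the first consonant+vowel as a prefix.
The other patterns: stems whose second-to-last letter is 'f' add -ovi; stems whose second-to-last letter is 'n' or 'z' add -ir.
So lotumr → lolotumr.

lolotumr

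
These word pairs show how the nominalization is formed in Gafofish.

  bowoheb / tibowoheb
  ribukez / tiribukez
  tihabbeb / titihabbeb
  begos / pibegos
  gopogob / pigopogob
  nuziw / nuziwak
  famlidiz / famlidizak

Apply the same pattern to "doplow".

pidoplow

"doplow" has last vowel 'o'. The stems whose last vowel is 'o' (begos → pibegos, gopogob → pigopogob) add the prefix pi-.
The other patterns: stems whose last vowel is 'e' add the prefix ti-; stems whose last vowel is 'i' add -ak.
So doplow → pidoplow.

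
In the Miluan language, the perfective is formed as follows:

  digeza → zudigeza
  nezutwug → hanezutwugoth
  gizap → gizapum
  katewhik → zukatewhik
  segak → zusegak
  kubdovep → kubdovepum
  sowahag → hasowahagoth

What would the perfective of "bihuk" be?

zubihuk

sowahag and gizap both have last vowel 'a' yet inflect differently (hasowahagoth, gizapum), so the last vowel is not what conditions the rule; the final letter is.
"bihuk" ends in -k. The stems ending in -k (segak → zusegak, katewhik → zukatewhik) add the prefix zu-.
The other patterns: stems ending in -g add ha- … -oth around the stem; stems ending in -p add -um.
So bihuk → zubihuk.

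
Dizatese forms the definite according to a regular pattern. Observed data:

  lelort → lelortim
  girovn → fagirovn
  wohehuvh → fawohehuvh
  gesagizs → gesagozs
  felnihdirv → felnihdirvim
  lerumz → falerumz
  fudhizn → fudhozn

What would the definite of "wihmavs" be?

fawihmavs

fudhizn and girovn both end in -n yet inflect differently (fudhozn, fagirovn), so the final letter is not what conditions the rule; the second-to-last letter is.
"wihmavs" has second-to-last letter 'v'. The stems whose second-to-last letter is 'v' (wohehuvh → fawohehuvh, girovn → fagirovn) add the prefix fa-.
The other patterns: stems whose second-to-last letter is 'z' change the last vowel to 'o'; stems whose second-to-last letter is 'r' add -im.
So wihmavs → fawihmavs.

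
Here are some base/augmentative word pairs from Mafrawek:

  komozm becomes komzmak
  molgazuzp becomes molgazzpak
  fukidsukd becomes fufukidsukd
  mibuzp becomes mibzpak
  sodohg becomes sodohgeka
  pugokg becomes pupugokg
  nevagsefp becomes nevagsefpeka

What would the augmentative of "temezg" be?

"temezg" has second-to-last letter 'z'. The stems whose second-to-last letter is 'z' (mibuzp → mibzpak, komozm → komzmak, molgazuzp → molgazzpak) delete the last vowel and add -ak.
The other patterns: stems whose second-to-last letter is 'k' repeat the first consonant+vowel as a prefix; stems whose second-to-last letter is 'f' or 'h' add -eka.
So temezg → temzgak.

temzgak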